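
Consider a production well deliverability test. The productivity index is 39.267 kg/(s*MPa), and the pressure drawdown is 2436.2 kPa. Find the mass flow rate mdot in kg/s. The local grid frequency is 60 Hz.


mdot = PI * dP / 1000
mdot = 39.267 * 2436.2 / 1000
mdot = 95.662 kg/s


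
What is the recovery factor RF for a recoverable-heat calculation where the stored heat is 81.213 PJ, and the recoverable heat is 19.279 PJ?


RF = Q_rec / Q_s
RF = 19.279 / 81.213
RF = 0.23739


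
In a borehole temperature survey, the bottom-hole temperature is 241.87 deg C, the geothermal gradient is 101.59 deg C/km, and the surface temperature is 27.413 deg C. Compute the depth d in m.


d = (T_d - T_surf) / grad * 1000
d = (241.87 - 27.413) / 101.59 * 1000
d = 2111.0 m


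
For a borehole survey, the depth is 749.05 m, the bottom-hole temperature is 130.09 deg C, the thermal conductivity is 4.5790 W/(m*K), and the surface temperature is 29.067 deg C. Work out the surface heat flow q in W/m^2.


Step 1: grad = (T_d - T_surf)/d * 1000 = (130.09 - 29.067)/749.05 * 1000 = 134.8682 deg C/km
Step 2: q = k * grad / 1000 = 4.579 * 134.8682 / 1000 = 0.61756 W/m^2
q = 0.61756 W/m^2


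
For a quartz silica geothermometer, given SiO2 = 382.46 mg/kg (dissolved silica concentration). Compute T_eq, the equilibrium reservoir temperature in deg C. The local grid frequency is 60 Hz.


T_eq = 1309 / (5.19 - log10(SiO2)) - 273.15
T_eq = 1309 / (5.19 - log10(382.46)) - 273.15
T_eq = 228.88 deg C


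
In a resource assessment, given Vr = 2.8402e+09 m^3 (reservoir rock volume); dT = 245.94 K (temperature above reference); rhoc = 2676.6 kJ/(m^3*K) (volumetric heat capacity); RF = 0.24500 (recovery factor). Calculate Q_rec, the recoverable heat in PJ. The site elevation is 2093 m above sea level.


Step 1: Q_s = Vr*rhoc*dT/1e12 = 2.8402e+09*2676.6*245.94/1e12 = 1869.655 PJ
Step 2: Q_rec = Q_s * RF = 1869.655 * 0.245 = 458.07 PJ
Q_rec = 458.07 PJ


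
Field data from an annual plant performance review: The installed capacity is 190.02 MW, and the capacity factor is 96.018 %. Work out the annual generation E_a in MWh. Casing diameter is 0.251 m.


E_a = CF / 100 * cap * 8760
E_a = 96.018 / 100 * 190.02 * 8760
E_a = 1.5983e+06 MWh


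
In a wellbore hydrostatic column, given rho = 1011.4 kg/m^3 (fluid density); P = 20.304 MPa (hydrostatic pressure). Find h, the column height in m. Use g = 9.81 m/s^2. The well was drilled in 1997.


h = P * 1e6 / (g * rho)
h = 20.304 * 1e6 / (9.81 * 1011.4)
h = 2046.4 m


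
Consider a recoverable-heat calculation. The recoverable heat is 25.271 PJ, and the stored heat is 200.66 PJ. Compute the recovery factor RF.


RF = Q_rec / Q_s
RF = 25.271 / 200.66
RF = 0.12594


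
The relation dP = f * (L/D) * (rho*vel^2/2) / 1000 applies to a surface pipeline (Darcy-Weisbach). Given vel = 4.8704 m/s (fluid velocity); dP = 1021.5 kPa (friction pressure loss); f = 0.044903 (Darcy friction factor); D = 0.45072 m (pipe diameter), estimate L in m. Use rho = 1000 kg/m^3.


L = dP*1000*D / (f*rho*vel^2/2)
L = 1021.5*1000*0.45072 / (0.044903*1000*4.8704^2/2)
L = 864.51 m


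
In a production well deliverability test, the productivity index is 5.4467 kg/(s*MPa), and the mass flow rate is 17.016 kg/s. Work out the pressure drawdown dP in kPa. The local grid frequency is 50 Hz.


dP = mdot * 1000 / PI
dP = 17.016 * 1000 / 5.4467
dP = 3124.1 kPa


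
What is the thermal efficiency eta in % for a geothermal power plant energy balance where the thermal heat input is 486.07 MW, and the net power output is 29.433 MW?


eta = W_net / Q_in * 100
eta = 29.433 / 486.07 * 100
eta = 6.0553 %


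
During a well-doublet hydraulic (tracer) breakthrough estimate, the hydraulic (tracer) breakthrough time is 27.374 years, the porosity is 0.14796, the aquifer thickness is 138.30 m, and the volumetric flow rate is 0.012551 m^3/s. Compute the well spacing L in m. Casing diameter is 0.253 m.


L = sqrt(t_bt*365.25*86400*3*Qv / (pi*hr*phi))
L = sqrt(27.374*365.25*86400*3*0.012551 / (pi*138.30*0.14796))
L = 711.32 m


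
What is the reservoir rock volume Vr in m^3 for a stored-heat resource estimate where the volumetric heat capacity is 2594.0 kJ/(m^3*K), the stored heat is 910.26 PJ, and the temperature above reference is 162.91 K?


Vr = Q_s * 1e12 / (rhoc * dT)
Vr = 910.26 * 1e12 / (2594.0 * 162.91)
Vr = 2.1540e+09 m^3


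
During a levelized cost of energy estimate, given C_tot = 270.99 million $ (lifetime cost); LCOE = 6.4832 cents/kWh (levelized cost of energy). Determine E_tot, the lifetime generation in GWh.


E_tot = C_tot / LCOE * 100
E_tot = 270.99 / 6.4832 * 100
E_tot = 4179.9 GWh


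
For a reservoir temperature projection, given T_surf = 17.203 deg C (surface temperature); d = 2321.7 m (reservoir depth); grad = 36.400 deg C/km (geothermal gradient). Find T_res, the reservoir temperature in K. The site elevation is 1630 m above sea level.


T_res = T_surf + grad * d / 1000
T_res = 17.203 + 36.400 * 2321.7 / 1000
T_res = 101.7129 deg C
Convert to K: 101.7129 + 273.15 = 374.86 K
T_res = 374.86 K


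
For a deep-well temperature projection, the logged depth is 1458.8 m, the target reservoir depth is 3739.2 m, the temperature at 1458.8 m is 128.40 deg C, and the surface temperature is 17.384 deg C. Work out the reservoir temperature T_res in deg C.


Step 1: grad = (T_d1 - T_surf)/d1 * 1000 = (128.4 - 17.384)/1458.8 * 1000 = 76.10090 deg C/km
Step 2: T_res = T_surf + grad*d2/1000 = 17.384 + 76.10090*3739.2/1000 = 301.94 deg C
T_res = 301.94 deg C


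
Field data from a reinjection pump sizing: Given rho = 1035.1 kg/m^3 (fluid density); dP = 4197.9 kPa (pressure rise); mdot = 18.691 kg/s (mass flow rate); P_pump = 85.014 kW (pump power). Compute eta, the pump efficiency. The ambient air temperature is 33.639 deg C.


eta = mdot * dP / (rho * P_pump)
eta = 18.691 * 4197.9 / (1035.1 * 85.014)
eta = 0.89164


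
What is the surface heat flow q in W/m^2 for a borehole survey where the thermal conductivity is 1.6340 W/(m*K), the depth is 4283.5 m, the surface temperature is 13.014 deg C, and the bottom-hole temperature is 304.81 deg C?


Step 1: grad = (T_d - T_surf)/d * 1000 = (304.81 - 13.014)/4283.5 * 1000 = 68.12093 deg C/km
Step 2: q = k * grad / 1000 = 1.634 * 68.12093 / 1000 = 0.11131 W/m^2
q = 0.11131 W/m^2


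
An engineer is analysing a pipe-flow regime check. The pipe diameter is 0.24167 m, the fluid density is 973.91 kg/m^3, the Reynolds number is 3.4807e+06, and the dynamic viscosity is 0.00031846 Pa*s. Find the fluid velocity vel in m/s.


vel = Re * mu / (rho * D)
vel = 3.4807e+06 * 0.00031846 / (973.91 * 0.24167)
vel = 4.7096 m/s


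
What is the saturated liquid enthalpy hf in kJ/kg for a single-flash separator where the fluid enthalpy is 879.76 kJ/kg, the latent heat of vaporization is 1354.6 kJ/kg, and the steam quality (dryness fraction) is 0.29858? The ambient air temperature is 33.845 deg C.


hf = h - x * hfg
hf = 879.76 - 0.29858 * 1354.6
hf = 475.30 kJ/kg


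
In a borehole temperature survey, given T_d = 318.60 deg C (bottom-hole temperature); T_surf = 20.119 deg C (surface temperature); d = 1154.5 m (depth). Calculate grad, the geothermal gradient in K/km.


grad = (T_d - T_surf) / d * 1000
grad = (318.60 - 20.119) / 1154.5 * 1000
grad = 258.5370 deg C/km
Convert: 258.5370 deg C/km * 1.0 = 258.54 K/km
grad = 258.54 K/km


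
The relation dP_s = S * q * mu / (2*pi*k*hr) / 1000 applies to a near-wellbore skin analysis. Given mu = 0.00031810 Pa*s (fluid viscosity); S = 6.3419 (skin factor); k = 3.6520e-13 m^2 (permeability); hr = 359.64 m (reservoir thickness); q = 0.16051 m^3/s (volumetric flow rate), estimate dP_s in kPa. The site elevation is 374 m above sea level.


dP_s = S * q * mu / (2*pi*k*hr) / 1000
dP_s = 6.3419 * 0.16051 * 0.00031810 / (2*pi*3.6520e-13*359.64) / 1000
dP_s = 392.38 kPa


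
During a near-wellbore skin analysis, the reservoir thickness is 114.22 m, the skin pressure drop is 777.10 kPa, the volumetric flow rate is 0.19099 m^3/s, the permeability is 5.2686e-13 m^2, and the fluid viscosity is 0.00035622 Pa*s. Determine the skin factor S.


S = dP_s * 1000 * 2*pi*k*hr / (q*mu)
S = 777.10 * 1000 * 2*pi*5.2686e-13*114.22 / (0.19099*0.00035622)
S = 4.3188


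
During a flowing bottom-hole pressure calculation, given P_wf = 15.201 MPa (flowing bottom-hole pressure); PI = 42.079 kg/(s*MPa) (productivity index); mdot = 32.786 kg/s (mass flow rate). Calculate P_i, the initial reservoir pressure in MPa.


P_i = P_wf + mdot / PI
P_i = 15.201 + 32.786 / 42.079
P_i = 15.980 MPa


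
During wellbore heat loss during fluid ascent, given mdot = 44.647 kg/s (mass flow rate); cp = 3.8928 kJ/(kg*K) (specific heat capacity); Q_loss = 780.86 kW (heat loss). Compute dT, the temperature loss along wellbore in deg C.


dT = Q_loss / (mdot * cp)
dT = 780.86 / (44.647 * 3.8928)
dT = 4.492818 K
Convert (temperature difference, 1 K = 1 deg C): 4.492818 K = 4.492818 deg C
dT = 4.4928 deg C


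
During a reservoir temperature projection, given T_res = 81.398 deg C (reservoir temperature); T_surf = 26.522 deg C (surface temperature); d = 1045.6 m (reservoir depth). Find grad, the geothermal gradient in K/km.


grad = (T_res - T_surf) / d * 1000
grad = (81.398 - 26.522) / 1045.6 * 1000
grad = 52.48279 deg C/km
Convert: 52.48279 deg C/km * 1.0 = 52.483 K/km
grad = 52.483 K/km


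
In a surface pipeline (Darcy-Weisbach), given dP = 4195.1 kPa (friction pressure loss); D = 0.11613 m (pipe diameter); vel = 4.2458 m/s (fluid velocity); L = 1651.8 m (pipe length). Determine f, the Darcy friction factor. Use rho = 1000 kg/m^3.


f = dP*1000 / ((L/D)*(rho*vel^2/2))
f = 4195.1*1000 / ((1651.8/0.11613)*(1000*4.2458^2/2))
f = 0.032722


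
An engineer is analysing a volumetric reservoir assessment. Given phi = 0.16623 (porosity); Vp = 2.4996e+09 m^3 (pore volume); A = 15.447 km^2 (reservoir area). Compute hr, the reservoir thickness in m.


hr = Vp / (A * 1e6 * phi)
hr = 2.4996e+09 / (15.447 * 1e6 * 0.16623)
hr = 973.46 m


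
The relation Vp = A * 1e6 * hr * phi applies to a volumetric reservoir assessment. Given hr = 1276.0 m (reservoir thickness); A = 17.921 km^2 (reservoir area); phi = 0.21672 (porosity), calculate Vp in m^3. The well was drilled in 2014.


Vp = A * 1e6 * hr * phi
Vp = 17.921 * 1e6 * 1276.0 * 0.21672
Vp = 4.9558e+09 m^3


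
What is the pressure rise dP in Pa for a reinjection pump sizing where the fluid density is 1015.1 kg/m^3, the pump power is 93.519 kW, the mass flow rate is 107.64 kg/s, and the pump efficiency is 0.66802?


dP = P_pump * rho * eta / mdot
dP = 93.519 * 1015.1 * 0.66802 / 107.64
dP = 589.1481 kPa
Convert: 589.1481 kPa * 1000.0 = 5.8915e+05 Pa
dP = 5.8915e+05 Pa


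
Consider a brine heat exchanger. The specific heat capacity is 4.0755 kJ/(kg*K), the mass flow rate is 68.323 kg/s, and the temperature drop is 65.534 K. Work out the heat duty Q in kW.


Q = mdot * cp * dT / 1000
Q = 68.323 * 4.0755 * 65.534 / 1000
Q = 18.24797 MW
Convert: 18.24797 MW * 1000.0 = 18248 kW
Q = 18248 kW


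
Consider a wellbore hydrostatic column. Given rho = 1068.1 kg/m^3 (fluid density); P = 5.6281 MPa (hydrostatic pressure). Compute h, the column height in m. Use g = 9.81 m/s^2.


h = P * 1e6 / (g * rho)
h = 5.6281 * 1e6 / (9.81 * 1068.1)
h = 537.13 m


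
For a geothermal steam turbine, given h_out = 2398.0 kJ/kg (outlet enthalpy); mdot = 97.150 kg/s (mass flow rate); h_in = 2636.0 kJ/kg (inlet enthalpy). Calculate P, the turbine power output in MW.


P = mdot * (h_in - h_out) / 1000
P = 97.150 * (2636.0 - 2398.0) / 1000
P = 23.122 MW


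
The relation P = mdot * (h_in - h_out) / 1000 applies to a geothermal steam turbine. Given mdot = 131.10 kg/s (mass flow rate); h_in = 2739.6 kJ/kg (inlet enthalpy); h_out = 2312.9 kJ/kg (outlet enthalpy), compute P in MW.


P = mdot * (h_in - h_out) / 1000
P = 131.10 * (2739.6 - 2312.9) / 1000
P = 55.940 MW


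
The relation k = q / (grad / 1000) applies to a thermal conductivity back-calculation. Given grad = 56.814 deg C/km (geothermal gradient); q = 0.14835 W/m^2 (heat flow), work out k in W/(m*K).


k = q / (grad / 1000)
k = 0.14835 / (56.814 / 1000)
k = 2.6112 W/(m*K)


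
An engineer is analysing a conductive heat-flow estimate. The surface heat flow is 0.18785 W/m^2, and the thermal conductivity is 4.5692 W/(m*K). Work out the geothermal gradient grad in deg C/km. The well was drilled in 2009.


grad = q * 1000 / k
grad = 0.18785 * 1000 / 4.5692
grad = 41.112 deg C/km


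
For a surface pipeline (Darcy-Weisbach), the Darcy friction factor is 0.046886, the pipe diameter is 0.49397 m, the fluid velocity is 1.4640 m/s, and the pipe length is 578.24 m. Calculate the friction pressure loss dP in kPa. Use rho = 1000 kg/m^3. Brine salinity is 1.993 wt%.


dP = f * (L/D) * (rho*vel^2/2) / 1000
dP = 0.046886 * (578.24/0.49397) * (1000*1.4640^2/2) / 1000
dP = 58.817 kPa


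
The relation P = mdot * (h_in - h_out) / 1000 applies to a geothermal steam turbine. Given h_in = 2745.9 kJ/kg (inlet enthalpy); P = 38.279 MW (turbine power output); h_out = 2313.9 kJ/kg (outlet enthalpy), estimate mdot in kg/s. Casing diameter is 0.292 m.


mdot = P * 1000 / (h_in - h_out)
mdot = 38.279 * 1000 / (2745.9 - 2313.9)
mdot = 88.609 kg/s


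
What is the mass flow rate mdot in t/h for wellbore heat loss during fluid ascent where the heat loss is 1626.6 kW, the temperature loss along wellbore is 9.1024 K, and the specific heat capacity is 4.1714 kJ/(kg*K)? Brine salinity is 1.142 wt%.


mdot = Q_loss / (cp * dT)
mdot = 1626.6 / (4.1714 * 9.1024)
mdot = 42.83936 kg/s
Convert: 42.83936 kg/s * 3.6 = 154.22 t/h
mdot = 154.22 t/h


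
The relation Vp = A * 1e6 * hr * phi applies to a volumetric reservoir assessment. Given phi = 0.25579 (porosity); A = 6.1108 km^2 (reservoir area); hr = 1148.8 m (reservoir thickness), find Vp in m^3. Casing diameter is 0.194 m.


Vp = A * 1e6 * hr * phi
Vp = 6.1108 * 1e6 * 1148.8 * 0.25579
Vp = 1.7957e+09 m^3


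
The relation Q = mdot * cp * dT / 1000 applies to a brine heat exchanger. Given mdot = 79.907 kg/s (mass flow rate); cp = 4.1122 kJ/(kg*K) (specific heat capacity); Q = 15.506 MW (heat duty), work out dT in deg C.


dT = Q * 1000 / (mdot * cp)
dT = 15.506 * 1000 / (79.907 * 4.1122)
dT = 47.18899 K
Convert (temperature difference, 1 K = 1 deg C): 47.18899 K = 47.18899 deg C
dT = 47.189 deg C


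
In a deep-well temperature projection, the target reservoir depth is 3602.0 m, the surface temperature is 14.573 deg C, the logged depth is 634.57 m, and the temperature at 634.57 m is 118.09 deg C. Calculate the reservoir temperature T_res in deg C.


Step 1: grad = (T_d1 - T_surf)/d1 * 1000 = (118.09 - 14.573)/634.57 * 1000 = 163.1294 deg C/km
Step 2: T_res = T_surf + grad*d2/1000 = 14.573 + 163.1294*3602.0/1000 = 602.17 deg C
T_res = 602.17 deg C


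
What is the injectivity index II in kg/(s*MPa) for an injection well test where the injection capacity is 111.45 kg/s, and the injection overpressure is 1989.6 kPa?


II = mdot * 1000 / dP
II = 111.45 * 1000 / 1989.6
II = 56.016 kg/(s*MPa)


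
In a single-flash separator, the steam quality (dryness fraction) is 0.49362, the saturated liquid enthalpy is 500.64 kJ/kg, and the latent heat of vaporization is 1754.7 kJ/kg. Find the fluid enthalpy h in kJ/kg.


h = hf + x * hfg
h = 500.64 + 0.49362 * 1754.7
h = 1366.8 kJ/kg


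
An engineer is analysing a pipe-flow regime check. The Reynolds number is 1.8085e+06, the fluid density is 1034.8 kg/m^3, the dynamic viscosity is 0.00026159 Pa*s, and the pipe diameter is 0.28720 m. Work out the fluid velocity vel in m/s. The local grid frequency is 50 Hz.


vel = Re * mu / (rho * D)
vel = 1.8085e+06 * 0.00026159 / (1034.8 * 0.28720)
vel = 1.5918 m/s


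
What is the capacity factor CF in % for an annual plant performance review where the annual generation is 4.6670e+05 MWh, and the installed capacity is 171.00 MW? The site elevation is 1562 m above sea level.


CF = E_a / (cap * 8760) * 100
CF = 4.6670e+05 / (171.00 * 8760) * 100
CF = 31.156 %


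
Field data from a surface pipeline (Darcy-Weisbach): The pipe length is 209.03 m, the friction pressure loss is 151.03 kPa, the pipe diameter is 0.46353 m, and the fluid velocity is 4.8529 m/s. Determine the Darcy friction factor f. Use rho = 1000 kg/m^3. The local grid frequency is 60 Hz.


f = dP*1000 / ((L/D)*(rho*vel^2/2))
f = 151.03*1000 / ((209.03/0.46353)*(1000*4.8529^2/2))
f = 0.028442


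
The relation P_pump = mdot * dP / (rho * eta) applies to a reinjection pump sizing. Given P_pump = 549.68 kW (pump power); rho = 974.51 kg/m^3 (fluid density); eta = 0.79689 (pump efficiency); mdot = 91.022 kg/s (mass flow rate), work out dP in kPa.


dP = P_pump * rho * eta / mdot
dP = 549.68 * 974.51 * 0.79689 / 91.022
dP = 4689.7 kPa


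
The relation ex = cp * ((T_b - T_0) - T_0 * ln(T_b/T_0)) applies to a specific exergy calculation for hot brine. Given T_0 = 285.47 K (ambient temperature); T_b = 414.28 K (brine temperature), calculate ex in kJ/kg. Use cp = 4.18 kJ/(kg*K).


ex = cp * ((T_b - T_0) - T_0 * ln(T_b/T_0))
ex = 4.18 * ((414.28 - 285.47) - 285.47 * ln(414.28/285.47))
ex = 94.048 kJ/kg


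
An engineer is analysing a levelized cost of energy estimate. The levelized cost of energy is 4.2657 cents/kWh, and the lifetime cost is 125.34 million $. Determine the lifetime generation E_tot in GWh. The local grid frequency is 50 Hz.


E_tot = C_tot / LCOE * 100
E_tot = 125.34 / 4.2657 * 100
E_tot = 2938.3 GWh


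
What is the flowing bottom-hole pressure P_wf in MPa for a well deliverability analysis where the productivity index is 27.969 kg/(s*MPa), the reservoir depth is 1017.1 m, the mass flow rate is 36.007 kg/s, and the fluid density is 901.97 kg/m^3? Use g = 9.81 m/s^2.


Step 1: P_i = rho*g*h/1e6 = 901.97*9.81*1017.1/1e6 = 8.999632 MPa
Step 2: P_wf = P_i - mdot/PI = 8.999632 - 36.007/27.969 = 7.7122 MPa
P_wf = 7.7122 MPa


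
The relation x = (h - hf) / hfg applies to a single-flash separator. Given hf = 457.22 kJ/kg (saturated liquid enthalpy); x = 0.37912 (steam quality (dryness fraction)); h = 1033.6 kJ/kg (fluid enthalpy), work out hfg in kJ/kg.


hfg = (h - hf) / x
hfg = (1033.6 - 457.22) / 0.37912
hfg = 1520.3 kJ/kg


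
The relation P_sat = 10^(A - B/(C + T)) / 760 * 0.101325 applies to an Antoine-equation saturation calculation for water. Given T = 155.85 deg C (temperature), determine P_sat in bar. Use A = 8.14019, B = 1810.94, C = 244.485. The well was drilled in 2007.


P_sat = 10^(A - B/(C + T)) / 760 * 0.101325
P_sat = 10^(8.14019 - 1810.94/(244.485 + 155.85)) / 760 * 0.101325
P_sat = 0.5514822 MPa
Convert: 0.5514822 MPa * 10.0 = 5.5148 bar
P_sat = 5.5148 bar


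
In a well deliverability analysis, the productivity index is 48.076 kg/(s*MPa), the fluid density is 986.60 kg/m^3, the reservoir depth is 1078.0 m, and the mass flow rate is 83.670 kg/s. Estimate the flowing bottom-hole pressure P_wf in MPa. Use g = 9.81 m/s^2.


Step 1: P_i = rho*g*h/1e6 = 986.6*9.81*1078.0/1e6 = 10.43347 MPa
Step 2: P_wf = P_i - mdot/PI = 10.43347 - 83.67/48.076 = 8.6931 MPa
P_wf = 8.6931 MPa


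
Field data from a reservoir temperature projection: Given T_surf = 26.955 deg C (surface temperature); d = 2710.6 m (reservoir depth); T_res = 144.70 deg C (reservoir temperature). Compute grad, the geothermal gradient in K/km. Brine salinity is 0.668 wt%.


grad = (T_res - T_surf) / d * 1000
grad = (144.70 - 26.955) / 2710.6 * 1000
grad = 43.43872 deg C/km
Convert: 43.43872 deg C/km * 1.0 = 43.439 K/km
grad = 43.439 K/km


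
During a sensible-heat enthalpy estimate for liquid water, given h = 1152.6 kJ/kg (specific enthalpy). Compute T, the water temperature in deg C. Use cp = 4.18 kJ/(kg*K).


T = h / cp
T = 1152.6 / 4.18
T = 275.74 deg C


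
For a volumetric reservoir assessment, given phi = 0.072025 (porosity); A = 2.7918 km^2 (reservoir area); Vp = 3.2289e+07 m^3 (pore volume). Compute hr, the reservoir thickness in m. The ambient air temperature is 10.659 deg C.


hr = Vp / (A * 1e6 * phi)
hr = 3.2289e+07 / (2.7918 * 1e6 * 0.072025)
hr = 160.58 m


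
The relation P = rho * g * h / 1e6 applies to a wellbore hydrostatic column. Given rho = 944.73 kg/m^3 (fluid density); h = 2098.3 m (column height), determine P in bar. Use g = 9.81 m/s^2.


P = rho * g * h / 1e6
P = 944.73 * 9.81 * 2098.3 / 1e6
P = 19.44663 MPa
Convert: 19.44663 MPa * 10.0 = 194.47 bar
P = 194.47 bar


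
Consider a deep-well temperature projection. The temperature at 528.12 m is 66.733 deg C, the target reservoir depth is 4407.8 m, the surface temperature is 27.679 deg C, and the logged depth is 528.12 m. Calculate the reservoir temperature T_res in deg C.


Step 1: grad = (T_d1 - T_surf)/d1 * 1000 = (66.733 - 27.679)/528.12 * 1000 = 73.94910 deg C/km
Step 2: T_res = T_surf + grad*d2/1000 = 27.679 + 73.94910*4407.8/1000 = 353.63 deg C
T_res = 353.63 deg C


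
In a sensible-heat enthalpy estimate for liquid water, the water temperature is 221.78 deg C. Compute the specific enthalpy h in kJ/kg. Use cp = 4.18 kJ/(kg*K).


h = cp * T
h = 4.18 * 221.78
h = 927.04 kJ/kg


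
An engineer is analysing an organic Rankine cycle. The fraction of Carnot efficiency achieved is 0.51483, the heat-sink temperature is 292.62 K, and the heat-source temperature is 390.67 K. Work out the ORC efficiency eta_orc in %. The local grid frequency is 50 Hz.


eta_orc = (1 - Tc/Th) * f * 100
eta_orc = (1 - 292.62/390.67) * 0.51483 * 100
eta_orc = 12.921 %


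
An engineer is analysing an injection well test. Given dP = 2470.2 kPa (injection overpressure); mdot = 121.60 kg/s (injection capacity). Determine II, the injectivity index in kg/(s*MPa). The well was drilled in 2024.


II = mdot * 1000 / dP
II = 121.60 * 1000 / 2470.2
II = 49.227 kg/(s*MPa)


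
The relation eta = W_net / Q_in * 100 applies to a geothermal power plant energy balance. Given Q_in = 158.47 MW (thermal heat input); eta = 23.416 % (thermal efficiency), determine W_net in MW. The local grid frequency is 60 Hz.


W_net = eta / 100 * Q_in
W_net = 23.416 / 100 * 158.47
W_net = 37.107 MW


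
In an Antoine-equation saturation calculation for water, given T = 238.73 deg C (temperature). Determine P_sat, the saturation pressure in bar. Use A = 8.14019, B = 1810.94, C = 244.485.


P_sat = 10^(A - B/(C + T)) / 760 * 0.101325
P_sat = 10^(8.14019 - 1810.94/(244.485 + 238.73)) / 760 * 0.101325
P_sat = 3.291570 MPa
Convert: 3.291570 MPa * 10.0 = 32.916 bar
P_sat = 32.916 bar


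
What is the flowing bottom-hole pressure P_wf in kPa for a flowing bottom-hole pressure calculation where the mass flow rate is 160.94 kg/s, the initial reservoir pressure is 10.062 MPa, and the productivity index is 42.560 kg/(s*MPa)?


P_wf = P_i - mdot / PI
P_wf = 10.062 - 160.94 / 42.560
P_wf = 6.280515 MPa
Convert: 6.280515 MPa * 1000.0 = 6280.5 kPa
P_wf = 6280.5 kPa


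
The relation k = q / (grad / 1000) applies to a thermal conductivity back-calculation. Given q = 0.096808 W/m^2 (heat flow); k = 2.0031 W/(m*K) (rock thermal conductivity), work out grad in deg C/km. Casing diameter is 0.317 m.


grad = q / k * 1000
grad = 0.096808 / 2.0031 * 1000
grad = 48.329 deg C/km


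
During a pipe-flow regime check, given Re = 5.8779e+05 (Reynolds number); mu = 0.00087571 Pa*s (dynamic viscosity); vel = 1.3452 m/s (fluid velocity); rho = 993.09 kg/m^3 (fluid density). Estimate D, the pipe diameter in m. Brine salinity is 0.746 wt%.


D = Re * mu / (rho * vel)
D = 5.8779e+05 * 0.00087571 / (993.09 * 1.3452)
D = 0.38531 m


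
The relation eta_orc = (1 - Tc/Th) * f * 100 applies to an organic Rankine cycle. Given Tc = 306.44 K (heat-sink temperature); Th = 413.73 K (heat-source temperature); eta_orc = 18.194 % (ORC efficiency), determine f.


f = (eta_orc/100) / (1 - Tc/Th)
f = (18.194/100) / (1 - 306.44/413.73)
f = 0.70159


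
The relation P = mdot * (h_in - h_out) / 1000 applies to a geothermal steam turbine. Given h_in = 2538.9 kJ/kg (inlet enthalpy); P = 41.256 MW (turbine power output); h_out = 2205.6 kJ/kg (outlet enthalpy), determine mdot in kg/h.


mdot = P * 1000 / (h_in - h_out)
mdot = 41.256 * 1000 / (2538.9 - 2205.6)
mdot = 123.7804 kg/s
Convert: 123.7804 kg/s * 3600.0 = 4.4561e+05 kg/h
mdot = 4.4561e+05 kg/h


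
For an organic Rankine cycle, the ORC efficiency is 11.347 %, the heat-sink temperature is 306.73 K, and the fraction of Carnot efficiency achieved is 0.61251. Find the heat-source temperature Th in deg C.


Th = Tc / (1 - (eta_orc/100)/f)
Th = 306.73 / (1 - (11.347/100)/0.61251)
Th = 376.4732 K
Convert to deg C: 376.4732 - 273.15 = 103.32 deg C
Th = 103.32 deg C


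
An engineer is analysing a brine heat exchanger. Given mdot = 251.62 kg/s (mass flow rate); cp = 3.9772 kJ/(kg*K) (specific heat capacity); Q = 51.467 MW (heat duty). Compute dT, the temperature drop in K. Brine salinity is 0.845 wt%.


dT = Q * 1000 / (mdot * cp)
dT = 51.467 * 1000 / (251.62 * 3.9772)
dT = 51.429 K


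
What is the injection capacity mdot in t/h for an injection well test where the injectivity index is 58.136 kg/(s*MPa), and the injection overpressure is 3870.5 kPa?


mdot = II * dP / 1000
mdot = 58.136 * 3870.5 / 1000
mdot = 225.0154 kg/s
Convert: 225.0154 kg/s * 3.6 = 810.06 t/h
mdot = 810.06 t/h


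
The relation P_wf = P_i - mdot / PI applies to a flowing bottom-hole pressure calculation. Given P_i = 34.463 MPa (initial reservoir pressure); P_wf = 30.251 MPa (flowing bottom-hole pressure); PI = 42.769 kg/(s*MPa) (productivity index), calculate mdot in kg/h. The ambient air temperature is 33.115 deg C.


mdot = (P_i - P_wf) * PI
mdot = (34.463 - 30.251) * 42.769
mdot = 180.1430 kg/s
Convert: 180.1430 kg/s * 3600.0 = 6.4851e+05 kg/h
mdot = 6.4851e+05 kg/h


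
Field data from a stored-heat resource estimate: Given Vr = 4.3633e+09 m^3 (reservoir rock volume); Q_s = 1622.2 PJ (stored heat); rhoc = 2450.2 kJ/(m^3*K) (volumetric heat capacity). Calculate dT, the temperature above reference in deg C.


dT = Q_s * 1e12 / (Vr * rhoc)
dT = 1622.2 * 1e12 / (4.3633e+09 * 2450.2)
dT = 151.7357 K
Convert (temperature difference, 1 K = 1 deg C): 151.7357 K = 151.7357 deg C
dT = 151.74 deg C


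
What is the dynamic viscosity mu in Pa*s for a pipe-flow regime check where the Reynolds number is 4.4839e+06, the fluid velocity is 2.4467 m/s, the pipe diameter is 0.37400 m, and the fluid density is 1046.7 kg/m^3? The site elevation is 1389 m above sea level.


mu = rho * vel * D / Re
mu = 1046.7 * 2.4467 * 0.37400 / 4.4839e+06
mu = 0.00021361 Pa*s


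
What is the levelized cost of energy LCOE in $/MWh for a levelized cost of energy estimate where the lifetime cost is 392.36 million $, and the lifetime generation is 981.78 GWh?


LCOE = C_tot / E_tot * 100
LCOE = 392.36 / 981.78 * 100
LCOE = 39.96415 cents/kWh
Convert: 39.96415 cents/kWh * 10.0 = 399.64 $/MWh
LCOE = 399.64 $/MWh


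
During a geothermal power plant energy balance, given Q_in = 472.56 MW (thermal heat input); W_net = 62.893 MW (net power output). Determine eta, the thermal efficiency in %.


eta = W_net / Q_in * 100
eta = 62.893 / 472.56 * 100
eta = 13.309 %


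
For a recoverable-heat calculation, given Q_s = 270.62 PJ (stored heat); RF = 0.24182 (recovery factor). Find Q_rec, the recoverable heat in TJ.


Q_rec = Q_s * RF
Q_rec = 270.62 * 0.24182
Q_rec = 65.44133 PJ
Convert: 65.44133 PJ * 1000.0 = 65441 TJ
Q_rec = 65441 TJ


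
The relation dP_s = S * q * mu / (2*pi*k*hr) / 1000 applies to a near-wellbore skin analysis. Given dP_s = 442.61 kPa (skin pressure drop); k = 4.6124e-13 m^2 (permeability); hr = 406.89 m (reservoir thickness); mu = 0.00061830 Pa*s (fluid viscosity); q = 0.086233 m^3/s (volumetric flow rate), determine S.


S = dP_s * 1000 * 2*pi*k*hr / (q*mu)
S = 442.61 * 1000 * 2*pi*4.6124e-13*406.89 / (0.086233*0.00061830)
S = 9.7889


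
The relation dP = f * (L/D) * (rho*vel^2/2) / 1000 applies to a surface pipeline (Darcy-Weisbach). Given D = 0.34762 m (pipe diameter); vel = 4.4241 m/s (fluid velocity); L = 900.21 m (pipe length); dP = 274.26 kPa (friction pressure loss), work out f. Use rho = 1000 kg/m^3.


f = dP*1000 / ((L/D)*(rho*vel^2/2))
f = 274.26*1000 / ((900.21/0.34762)*(1000*4.4241^2/2))
f = 0.010822


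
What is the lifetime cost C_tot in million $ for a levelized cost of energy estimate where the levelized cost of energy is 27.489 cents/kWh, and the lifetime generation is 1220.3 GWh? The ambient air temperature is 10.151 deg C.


C_tot = LCOE / 100 * E_tot
C_tot = 27.489 / 100 * 1220.3
C_tot = 335.45 million $


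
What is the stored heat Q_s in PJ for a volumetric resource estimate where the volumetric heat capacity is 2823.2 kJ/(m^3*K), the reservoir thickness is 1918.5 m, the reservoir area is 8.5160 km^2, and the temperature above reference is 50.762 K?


Step 1: Vr = A*1e6*hr = 8.516*1e6*1918.5 = 1.633795e+10 m^3
Step 2: Q_s = Vr*rhoc*dT/1e12 = 1.633795e+10*2823.2*50.762/1e12 = 2341.4 PJ
Q_s = 2341.4 PJ


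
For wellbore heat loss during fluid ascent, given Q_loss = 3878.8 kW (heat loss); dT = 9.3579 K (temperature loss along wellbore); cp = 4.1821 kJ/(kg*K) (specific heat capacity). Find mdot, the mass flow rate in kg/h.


mdot = Q_loss / (cp * dT)
mdot = 3878.8 / (4.1821 * 9.3579)
mdot = 99.11162 kg/s
Convert: 99.11162 kg/s * 3600.0 = 3.5680e+05 kg/h
mdot = 3.5680e+05 kg/h


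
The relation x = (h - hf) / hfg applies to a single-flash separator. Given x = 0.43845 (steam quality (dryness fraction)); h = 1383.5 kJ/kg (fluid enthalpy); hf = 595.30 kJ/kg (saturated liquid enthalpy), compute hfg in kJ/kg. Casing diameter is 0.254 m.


hfg = (h - hf) / x
hfg = (1383.5 - 595.30) / 0.43845
hfg = 1797.7 kJ/kg


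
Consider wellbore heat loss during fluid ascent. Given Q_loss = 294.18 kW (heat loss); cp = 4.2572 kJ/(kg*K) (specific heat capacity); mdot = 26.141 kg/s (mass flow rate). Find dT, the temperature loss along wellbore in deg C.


dT = Q_loss / (mdot * cp)
dT = 294.18 / (26.141 * 4.2572)
dT = 2.643424 K
Convert (temperature difference, 1 K = 1 deg C): 2.643424 K = 2.643424 deg C
dT = 2.6434 deg C


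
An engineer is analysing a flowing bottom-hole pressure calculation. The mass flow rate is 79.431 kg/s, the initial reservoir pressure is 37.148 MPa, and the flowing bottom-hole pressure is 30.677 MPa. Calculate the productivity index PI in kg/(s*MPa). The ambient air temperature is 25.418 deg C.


PI = mdot / (P_i - P_wf)
PI = 79.431 / (37.148 - 30.677)
PI = 12.275 kg/(s*MPa)


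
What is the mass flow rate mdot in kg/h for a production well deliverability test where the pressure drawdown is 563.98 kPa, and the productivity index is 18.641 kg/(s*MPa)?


mdot = PI * dP / 1000
mdot = 18.641 * 563.98 / 1000
mdot = 10.51315 kg/s
Convert: 10.51315 kg/s * 3600.0 = 37847 kg/h
mdot = 37847 kg/h


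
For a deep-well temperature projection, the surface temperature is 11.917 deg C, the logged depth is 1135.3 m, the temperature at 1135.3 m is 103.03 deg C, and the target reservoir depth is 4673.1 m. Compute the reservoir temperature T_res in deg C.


Step 1: grad = (T_d1 - T_surf)/d1 * 1000 = (103.03 - 11.917)/1135.3 * 1000 = 80.25456 deg C/km
Step 2: T_res = T_surf + grad*d2/1000 = 11.917 + 80.25456*4673.1/1000 = 386.95 deg C
T_res = 386.95 deg C


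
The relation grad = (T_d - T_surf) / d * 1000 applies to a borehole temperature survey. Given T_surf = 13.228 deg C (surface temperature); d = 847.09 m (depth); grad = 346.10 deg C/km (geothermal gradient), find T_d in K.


T_d = T_surf + grad * d / 1000
T_d = 13.228 + 346.10 * 847.09 / 1000
T_d = 306.4058 deg C
Convert to K: 306.4058 + 273.15 = 579.56 K
T_d = 579.56 K


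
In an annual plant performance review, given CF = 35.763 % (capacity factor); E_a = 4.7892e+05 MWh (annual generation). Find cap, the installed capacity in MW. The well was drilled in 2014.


cap = E_a / (CF/100 * 8760)
cap = 4.7892e+05 / (35.763/100 * 8760)
cap = 152.87 MW


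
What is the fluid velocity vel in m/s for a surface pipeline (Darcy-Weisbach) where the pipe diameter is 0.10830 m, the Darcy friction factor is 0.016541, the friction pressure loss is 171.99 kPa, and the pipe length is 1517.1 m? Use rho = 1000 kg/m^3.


vel = sqrt(dP*1000*2*D / (f*L*rho))
vel = sqrt(171.99*1000*2*0.10830 / (0.016541*1517.1*1000))
vel = 1.2184 m/s


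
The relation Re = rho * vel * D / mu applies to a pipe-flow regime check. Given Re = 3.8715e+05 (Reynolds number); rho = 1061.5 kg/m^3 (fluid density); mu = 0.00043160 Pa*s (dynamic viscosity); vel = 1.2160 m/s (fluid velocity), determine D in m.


D = Re * mu / (rho * vel)
D = 3.8715e+05 * 0.00043160 / (1061.5 * 1.2160)
D = 0.12945 m


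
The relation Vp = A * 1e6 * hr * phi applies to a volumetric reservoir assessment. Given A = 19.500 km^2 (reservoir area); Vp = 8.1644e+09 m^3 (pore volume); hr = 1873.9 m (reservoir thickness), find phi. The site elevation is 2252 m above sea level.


phi = Vp / (A * 1e6 * hr)
phi = 8.1644e+09 / (19.500 * 1e6 * 1873.9)
phi = 0.22343


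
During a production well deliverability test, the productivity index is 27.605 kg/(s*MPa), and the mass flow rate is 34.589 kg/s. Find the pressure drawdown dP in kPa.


dP = mdot * 1000 / PI
dP = 34.589 * 1000 / 27.605
dP = 1253.0 kPa


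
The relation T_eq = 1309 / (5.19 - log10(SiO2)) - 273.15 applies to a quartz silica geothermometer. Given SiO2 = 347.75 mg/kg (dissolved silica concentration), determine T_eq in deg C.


T_eq = 1309 / (5.19 - log10(SiO2)) - 273.15
T_eq = 1309 / (5.19 - log10(347.75)) - 273.15
T_eq = 221.05 deg C


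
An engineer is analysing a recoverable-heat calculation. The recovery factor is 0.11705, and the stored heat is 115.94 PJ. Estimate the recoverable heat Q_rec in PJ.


Q_rec = Q_s * RF
Q_rec = 115.94 * 0.11705
Q_rec = 13.571 PJ


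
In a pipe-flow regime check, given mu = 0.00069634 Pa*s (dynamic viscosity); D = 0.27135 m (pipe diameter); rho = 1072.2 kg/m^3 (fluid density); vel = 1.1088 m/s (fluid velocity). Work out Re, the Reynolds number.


Re = rho * vel * D / mu
Re = 1072.2 * 1.1088 * 0.27135 / 0.00069634
Re = 4.6327e+05


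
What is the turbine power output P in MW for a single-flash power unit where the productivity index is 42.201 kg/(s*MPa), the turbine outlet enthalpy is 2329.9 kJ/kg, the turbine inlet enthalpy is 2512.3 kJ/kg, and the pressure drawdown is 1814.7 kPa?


Step 1: mdot = PI * dP / 1000 = 42.201 * 1814.7 / 1000 = 76.58215 kg/s
Step 2: P = mdot*(h_in - h_out)/1000 = 76.58215*(2512.3 - 2329.9)/1000 = 13.969 MW
P = 13.969 MW


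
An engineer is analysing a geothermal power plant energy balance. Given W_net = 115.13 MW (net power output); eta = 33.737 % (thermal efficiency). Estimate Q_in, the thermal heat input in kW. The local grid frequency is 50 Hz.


Q_in = W_net / (eta / 100)
Q_in = 115.13 / (33.737 / 100)
Q_in = 341.2574 MW
Convert: 341.2574 MW * 1000.0 = 3.4126e+05 kW
Q_in = 3.4126e+05 kW


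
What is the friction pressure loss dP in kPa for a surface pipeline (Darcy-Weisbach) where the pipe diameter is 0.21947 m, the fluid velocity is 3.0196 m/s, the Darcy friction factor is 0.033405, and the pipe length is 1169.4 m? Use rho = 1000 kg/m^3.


dP = f * (L/D) * (rho*vel^2/2) / 1000
dP = 0.033405 * (1169.4/0.21947) * (1000*3.0196^2/2) / 1000
dP = 811.46 kPa


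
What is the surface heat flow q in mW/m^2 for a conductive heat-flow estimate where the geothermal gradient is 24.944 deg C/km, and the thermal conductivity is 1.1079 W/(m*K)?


q = k * grad / 1000
q = 1.1079 * 24.944 / 1000
q = 0.02763546 W/m^2
Convert: 0.02763546 W/m^2 * 1000.0 = 27.635 mW/m^2
q = 27.635 mW/m^2


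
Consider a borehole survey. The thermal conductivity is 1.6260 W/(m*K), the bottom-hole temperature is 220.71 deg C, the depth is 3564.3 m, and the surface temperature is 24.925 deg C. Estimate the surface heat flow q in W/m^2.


Step 1: grad = (T_d - T_surf)/d * 1000 = (220.71 - 24.925)/3564.3 * 1000 = 54.92944 deg C/km
Step 2: q = k * grad / 1000 = 1.626 * 54.92944 / 1000 = 0.089315 W/m^2
q = 0.089315 W/m^2


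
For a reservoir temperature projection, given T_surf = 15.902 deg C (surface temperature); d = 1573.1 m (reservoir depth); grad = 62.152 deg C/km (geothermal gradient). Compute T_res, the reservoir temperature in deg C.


T_res = T_surf + grad * d / 1000
T_res = 15.902 + 62.152 * 1573.1 / 1000
T_res = 113.67 deg C


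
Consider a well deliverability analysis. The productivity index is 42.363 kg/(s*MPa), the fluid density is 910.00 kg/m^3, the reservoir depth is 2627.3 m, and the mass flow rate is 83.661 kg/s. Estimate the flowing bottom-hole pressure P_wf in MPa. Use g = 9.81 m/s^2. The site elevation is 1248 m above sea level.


Step 1: P_i = rho*g*h/1e6 = 910.0*9.81*2627.3/1e6 = 23.45417 MPa
Step 2: P_wf = P_i - mdot/PI = 23.45417 - 83.661/42.363 = 21.479 MPa
P_wf = 21.479 MPa


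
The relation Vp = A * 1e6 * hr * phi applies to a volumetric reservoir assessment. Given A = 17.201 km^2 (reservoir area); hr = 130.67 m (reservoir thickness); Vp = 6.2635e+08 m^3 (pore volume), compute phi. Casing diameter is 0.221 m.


phi = Vp / (A * 1e6 * hr)
phi = 6.2635e+08 / (17.201 * 1e6 * 130.67)
phi = 0.27867


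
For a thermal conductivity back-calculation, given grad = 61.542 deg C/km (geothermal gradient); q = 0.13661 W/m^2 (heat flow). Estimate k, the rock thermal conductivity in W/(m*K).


k = q / (grad / 1000)
k = 0.13661 / (61.542 / 1000)
k = 2.2198 W/(m*K)


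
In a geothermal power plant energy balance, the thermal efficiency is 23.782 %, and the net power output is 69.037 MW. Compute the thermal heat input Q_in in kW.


Q_in = W_net / (eta / 100)
Q_in = 69.037 / (23.782 / 100)
Q_in = 290.2910 MW
Convert: 290.2910 MW * 1000.0 = 2.9029e+05 kW
Q_in = 2.9029e+05 kW


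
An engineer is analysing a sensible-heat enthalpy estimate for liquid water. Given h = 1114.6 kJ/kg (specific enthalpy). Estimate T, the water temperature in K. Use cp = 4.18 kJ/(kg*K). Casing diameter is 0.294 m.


T = h / cp
T = 1114.6 / 4.18
T = 266.6507 deg C
Convert to K: 266.6507 + 273.15 = 539.80 K
T = 539.80 K


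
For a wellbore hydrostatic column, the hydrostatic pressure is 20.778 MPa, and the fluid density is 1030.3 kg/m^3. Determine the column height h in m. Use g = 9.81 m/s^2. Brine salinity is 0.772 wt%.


h = P * 1e6 / (g * rho)
h = 20.778 * 1e6 / (9.81 * 1030.3)
h = 2055.8 m


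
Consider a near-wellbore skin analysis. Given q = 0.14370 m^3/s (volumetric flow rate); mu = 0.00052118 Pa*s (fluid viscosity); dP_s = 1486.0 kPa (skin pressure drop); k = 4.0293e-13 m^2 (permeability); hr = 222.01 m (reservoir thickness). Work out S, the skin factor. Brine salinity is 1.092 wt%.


S = dP_s * 1000 * 2*pi*k*hr / (q*mu)
S = 1486.0 * 1000 * 2*pi*4.0293e-13*222.01 / (0.14370*0.00052118)
S = 11.152


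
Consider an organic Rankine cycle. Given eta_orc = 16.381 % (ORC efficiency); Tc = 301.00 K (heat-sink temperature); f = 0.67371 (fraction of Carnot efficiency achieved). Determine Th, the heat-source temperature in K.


Th = Tc / (1 - (eta_orc/100)/f)
Th = 301.00 / (1 - (16.381/100)/0.67371)
Th = 397.70 K


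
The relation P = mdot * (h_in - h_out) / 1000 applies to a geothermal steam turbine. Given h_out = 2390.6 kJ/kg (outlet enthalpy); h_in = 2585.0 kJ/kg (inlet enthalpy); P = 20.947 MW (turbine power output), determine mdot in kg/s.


mdot = P * 1000 / (h_in - h_out)
mdot = 20.947 * 1000 / (2585.0 - 2390.6)
mdot = 107.75 kg/s


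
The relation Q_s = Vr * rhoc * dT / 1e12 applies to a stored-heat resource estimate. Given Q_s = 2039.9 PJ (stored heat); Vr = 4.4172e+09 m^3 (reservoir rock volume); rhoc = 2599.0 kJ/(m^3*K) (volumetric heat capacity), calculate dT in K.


dT = Q_s * 1e12 / (Vr * rhoc)
dT = 2039.9 * 1e12 / (4.4172e+09 * 2599.0)
dT = 177.69 K


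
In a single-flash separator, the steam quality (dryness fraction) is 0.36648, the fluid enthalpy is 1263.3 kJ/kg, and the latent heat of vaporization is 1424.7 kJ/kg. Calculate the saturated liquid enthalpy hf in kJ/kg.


hf = h - x * hfg
hf = 1263.3 - 0.36648 * 1424.7
hf = 741.18 kJ/kg
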